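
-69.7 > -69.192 False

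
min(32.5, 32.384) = 32.384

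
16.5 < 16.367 False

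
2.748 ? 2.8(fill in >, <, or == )<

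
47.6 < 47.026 False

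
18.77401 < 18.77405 True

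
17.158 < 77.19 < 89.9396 True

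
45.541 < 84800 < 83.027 False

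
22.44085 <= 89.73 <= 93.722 True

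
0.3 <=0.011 False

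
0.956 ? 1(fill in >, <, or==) <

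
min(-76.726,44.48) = -76.726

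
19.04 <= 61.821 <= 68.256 True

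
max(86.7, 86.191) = 86.7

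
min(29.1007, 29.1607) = 29.1007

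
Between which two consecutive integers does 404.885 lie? 404 and 405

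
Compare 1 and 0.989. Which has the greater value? 1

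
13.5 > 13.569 False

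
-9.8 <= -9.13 True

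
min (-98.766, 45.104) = -98.766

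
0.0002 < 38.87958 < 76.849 True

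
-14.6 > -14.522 False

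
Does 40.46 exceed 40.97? No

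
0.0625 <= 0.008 False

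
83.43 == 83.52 False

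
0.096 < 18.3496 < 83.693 True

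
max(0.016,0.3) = 0.3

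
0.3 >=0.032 True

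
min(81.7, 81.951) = 81.7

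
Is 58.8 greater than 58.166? Yes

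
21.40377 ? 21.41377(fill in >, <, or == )<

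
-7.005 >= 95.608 False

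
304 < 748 True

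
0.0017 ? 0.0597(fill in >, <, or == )<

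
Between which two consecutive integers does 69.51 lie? 69 and 70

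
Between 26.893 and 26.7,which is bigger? 26.893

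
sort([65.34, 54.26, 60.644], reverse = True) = [65.34, 60.644, 54.26]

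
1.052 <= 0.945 False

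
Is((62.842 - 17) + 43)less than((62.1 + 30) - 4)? No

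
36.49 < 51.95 True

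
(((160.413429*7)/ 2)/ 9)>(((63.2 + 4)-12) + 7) True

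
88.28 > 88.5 False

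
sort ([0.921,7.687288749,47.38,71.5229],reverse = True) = [71.5229,47.38,7.687288749,0.921]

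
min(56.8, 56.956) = 56.8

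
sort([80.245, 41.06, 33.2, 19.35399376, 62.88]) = [19.35399376, 33.2, 41.06, 62.88, 80.245]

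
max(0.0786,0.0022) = 0.0786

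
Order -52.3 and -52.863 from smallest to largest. -52.863, -52.3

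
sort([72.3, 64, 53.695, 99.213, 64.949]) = [53.695, 64, 64.949, 72.3, 99.213]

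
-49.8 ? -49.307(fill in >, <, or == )<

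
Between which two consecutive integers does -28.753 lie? -29 and -28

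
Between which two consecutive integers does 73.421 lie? 73 and 74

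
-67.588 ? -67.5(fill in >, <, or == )<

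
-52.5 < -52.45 True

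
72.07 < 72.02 False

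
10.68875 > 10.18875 True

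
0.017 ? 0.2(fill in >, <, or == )<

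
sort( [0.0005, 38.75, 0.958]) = [0.0005, 0.958, 38.75]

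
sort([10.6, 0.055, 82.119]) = [0.055, 10.6, 82.119]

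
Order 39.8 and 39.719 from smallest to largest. 39.719, 39.8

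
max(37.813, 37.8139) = 37.8139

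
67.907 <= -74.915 False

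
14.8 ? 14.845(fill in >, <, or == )<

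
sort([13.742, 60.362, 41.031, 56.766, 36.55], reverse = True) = [60.362, 56.766, 41.031, 36.55, 13.742]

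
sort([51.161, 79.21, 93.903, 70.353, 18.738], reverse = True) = [93.903, 79.21, 70.353, 51.161, 18.738]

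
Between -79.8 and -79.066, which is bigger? -79.066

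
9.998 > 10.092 False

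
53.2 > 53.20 False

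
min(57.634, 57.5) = 57.5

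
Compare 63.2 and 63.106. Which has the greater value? 63.2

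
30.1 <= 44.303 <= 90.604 True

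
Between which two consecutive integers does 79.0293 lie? 79 and 80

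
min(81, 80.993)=80.993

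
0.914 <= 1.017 True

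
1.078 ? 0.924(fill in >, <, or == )>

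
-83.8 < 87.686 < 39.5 False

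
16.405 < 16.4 False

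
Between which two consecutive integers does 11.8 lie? 11 and 12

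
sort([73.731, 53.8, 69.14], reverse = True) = [73.731, 69.14, 53.8]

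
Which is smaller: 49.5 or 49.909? 49.5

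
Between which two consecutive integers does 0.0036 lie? 0 and 1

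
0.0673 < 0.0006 False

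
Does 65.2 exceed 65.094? Yes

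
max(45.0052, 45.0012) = 45.0052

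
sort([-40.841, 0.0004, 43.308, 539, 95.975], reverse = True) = [539, 95.975, 43.308, 0.0004, -40.841]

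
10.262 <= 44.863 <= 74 True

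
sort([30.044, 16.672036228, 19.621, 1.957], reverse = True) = [30.044, 19.621, 16.672036228, 1.957]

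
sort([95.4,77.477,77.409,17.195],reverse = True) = [95.4,77.477,77.409,17.195]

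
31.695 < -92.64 False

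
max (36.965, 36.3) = 36.965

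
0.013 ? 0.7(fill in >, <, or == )<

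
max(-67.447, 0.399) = 0.399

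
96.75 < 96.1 False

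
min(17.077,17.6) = 17.077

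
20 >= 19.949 True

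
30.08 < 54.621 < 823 True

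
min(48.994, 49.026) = 48.994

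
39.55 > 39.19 True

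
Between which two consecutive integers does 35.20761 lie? 35 and 36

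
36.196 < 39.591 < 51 True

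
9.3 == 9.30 True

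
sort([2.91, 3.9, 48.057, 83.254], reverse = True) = [83.254, 48.057, 3.9, 2.91]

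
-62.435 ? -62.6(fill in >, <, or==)>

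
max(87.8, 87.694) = 87.8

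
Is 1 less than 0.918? No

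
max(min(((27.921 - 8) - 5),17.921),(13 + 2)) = 15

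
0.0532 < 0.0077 False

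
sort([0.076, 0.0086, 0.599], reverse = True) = [0.599, 0.076, 0.0086]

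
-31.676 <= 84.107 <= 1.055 False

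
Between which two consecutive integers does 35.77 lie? 35 and 36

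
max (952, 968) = 968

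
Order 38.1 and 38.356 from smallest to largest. 38.1, 38.356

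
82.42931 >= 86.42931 False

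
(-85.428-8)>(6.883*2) False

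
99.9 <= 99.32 False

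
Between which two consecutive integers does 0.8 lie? 0 and 1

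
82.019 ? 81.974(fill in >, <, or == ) >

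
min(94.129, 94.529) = 94.129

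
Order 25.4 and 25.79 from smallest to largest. 25.4, 25.79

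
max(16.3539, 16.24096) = 16.3539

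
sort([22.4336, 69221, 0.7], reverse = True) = [69221, 22.4336, 0.7]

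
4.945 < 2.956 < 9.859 False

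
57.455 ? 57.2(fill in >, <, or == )>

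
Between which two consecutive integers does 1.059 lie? 1 and 2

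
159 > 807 False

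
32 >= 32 True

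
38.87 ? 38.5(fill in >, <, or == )>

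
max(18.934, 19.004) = 19.004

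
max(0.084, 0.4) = 0.4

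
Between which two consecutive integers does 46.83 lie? 46 and 47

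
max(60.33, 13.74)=60.33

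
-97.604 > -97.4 False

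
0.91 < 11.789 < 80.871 True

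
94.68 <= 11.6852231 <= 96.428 False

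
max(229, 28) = 229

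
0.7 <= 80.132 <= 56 False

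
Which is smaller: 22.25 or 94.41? 22.25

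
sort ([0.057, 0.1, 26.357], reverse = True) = [26.357, 0.1, 0.057]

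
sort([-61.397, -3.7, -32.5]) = [-61.397, -32.5, -3.7]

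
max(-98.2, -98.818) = -98.2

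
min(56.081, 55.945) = 55.945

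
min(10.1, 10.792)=10.1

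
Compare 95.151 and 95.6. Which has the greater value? 95.6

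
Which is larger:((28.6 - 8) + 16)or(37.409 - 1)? ((28.6 - 8) + 16)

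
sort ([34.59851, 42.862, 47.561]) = [34.59851, 42.862, 47.561]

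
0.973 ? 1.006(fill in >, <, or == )<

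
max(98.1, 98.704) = 98.704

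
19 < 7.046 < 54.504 False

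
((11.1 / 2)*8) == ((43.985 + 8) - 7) False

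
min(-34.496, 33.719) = -34.496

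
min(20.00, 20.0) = 20.00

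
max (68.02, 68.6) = 68.6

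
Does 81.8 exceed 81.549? Yes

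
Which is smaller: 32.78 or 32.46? 32.46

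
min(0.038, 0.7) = 0.038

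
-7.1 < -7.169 False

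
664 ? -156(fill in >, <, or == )>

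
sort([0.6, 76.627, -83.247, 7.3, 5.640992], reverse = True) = [76.627, 7.3, 5.640992, 0.6, -83.247]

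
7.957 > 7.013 True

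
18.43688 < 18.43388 False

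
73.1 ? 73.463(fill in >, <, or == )<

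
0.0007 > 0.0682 False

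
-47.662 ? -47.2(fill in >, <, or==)<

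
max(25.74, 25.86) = 25.86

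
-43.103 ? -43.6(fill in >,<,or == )>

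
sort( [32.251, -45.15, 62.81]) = [-45.15, 32.251, 62.81]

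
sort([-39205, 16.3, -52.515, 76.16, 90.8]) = [-39205, -52.515, 16.3, 76.16, 90.8]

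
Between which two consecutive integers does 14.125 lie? 14 and 15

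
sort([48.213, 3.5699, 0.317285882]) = [0.317285882, 3.5699, 48.213]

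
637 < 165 False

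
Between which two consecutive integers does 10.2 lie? 10 and 11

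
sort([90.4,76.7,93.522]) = [76.7,90.4,93.522]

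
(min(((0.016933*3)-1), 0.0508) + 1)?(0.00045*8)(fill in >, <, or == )>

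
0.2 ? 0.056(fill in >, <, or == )>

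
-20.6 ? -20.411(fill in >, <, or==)<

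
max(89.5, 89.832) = 89.832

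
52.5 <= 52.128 False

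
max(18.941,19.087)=19.087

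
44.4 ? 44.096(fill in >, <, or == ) >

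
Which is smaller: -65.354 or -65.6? -65.6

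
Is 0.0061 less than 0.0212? Yes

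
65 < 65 False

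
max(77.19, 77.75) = 77.75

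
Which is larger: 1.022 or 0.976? 1.022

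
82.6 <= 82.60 True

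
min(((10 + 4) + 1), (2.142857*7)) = 14.999999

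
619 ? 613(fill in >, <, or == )>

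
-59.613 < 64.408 True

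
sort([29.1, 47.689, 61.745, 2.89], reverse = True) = [61.745, 47.689, 29.1, 2.89]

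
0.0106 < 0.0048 False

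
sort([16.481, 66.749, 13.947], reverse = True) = [66.749, 16.481, 13.947]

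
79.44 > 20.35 True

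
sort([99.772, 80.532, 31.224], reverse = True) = [99.772, 80.532, 31.224]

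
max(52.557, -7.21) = 52.557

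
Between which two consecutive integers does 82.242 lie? 82 and 83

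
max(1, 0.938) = 1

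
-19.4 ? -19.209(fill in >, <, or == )<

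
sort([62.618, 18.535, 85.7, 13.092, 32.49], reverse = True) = [85.7, 62.618, 32.49, 18.535, 13.092]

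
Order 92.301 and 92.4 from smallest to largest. 92.301, 92.4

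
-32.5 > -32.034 False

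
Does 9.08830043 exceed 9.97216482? No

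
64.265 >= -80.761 True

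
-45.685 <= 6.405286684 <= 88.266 True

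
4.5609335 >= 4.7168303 False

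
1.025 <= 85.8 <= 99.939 True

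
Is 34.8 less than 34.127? No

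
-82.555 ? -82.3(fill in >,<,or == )<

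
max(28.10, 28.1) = 28.1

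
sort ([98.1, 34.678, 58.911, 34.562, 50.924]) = [34.562, 34.678, 50.924, 58.911, 98.1]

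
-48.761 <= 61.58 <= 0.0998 False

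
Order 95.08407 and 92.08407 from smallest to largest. 92.08407, 95.08407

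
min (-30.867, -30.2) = -30.867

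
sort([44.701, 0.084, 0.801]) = [0.084, 0.801, 44.701]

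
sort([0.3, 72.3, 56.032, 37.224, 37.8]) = [0.3, 37.224, 37.8, 56.032, 72.3]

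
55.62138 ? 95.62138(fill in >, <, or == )<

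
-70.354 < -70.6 False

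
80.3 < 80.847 True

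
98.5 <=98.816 True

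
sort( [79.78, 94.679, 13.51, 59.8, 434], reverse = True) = [434, 94.679, 79.78, 59.8, 13.51]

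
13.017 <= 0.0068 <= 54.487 False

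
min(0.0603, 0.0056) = 0.0056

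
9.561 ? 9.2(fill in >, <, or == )>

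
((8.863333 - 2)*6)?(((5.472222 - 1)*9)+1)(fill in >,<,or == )<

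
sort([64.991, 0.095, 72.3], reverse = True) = [72.3, 64.991, 0.095]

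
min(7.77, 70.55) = 7.77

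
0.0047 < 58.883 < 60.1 True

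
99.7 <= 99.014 False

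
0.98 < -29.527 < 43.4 False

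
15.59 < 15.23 False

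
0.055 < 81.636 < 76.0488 False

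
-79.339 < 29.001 True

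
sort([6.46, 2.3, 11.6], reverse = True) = [11.6, 6.46, 2.3]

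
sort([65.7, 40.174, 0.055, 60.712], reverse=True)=[65.7, 60.712, 40.174, 0.055]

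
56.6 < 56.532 False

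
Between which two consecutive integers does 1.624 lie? 1 and 2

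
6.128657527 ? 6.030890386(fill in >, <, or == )>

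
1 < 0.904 False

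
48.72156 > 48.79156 False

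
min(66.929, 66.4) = 66.4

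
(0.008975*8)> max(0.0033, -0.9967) True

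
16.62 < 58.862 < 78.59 True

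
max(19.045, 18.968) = 19.045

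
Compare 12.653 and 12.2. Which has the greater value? 12.653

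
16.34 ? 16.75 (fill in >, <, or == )<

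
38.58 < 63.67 True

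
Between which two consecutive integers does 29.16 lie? 29 and 30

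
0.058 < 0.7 True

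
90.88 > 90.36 True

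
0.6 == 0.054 False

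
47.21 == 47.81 False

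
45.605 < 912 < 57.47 False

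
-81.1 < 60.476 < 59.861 False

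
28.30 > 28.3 False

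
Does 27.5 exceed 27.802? No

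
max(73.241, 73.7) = 73.7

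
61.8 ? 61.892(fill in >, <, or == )<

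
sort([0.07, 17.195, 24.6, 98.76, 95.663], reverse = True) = [98.76, 95.663, 24.6, 17.195, 0.07]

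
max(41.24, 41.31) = 41.31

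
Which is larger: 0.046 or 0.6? 0.6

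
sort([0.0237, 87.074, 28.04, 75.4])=[0.0237, 28.04, 75.4, 87.074]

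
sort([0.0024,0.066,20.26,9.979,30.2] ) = [0.0024,0.066,9.979,20.26,30.2]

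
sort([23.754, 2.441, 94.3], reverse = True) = [94.3, 23.754, 2.441]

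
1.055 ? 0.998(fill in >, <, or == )>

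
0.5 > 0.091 True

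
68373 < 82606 True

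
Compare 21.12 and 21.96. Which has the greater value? 21.96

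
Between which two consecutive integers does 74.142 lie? 74 and 75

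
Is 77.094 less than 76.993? No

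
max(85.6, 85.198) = 85.6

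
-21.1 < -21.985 False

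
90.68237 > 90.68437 False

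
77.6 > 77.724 False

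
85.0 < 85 False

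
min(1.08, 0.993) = 0.993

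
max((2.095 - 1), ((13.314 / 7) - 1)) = 1.095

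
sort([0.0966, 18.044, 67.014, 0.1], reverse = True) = [67.014, 18.044, 0.1, 0.0966]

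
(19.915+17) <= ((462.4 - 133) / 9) False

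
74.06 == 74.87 False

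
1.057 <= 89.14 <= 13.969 False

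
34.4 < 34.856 True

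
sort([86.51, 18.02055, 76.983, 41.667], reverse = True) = [86.51, 76.983, 41.667, 18.02055]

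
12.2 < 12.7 True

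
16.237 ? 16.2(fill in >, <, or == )>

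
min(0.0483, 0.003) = 0.003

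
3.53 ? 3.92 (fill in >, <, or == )<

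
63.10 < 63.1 False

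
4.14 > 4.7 False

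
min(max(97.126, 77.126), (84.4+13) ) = 97.126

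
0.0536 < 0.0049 False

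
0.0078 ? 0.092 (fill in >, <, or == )<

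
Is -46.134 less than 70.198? Yes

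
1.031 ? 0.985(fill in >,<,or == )>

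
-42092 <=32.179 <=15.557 False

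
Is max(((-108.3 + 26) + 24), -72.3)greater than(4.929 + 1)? No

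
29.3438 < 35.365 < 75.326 True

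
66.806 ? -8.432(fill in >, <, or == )>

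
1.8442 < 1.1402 False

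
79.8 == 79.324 False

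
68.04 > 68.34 False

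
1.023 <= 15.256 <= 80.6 True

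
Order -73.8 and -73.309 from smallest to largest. -73.8, -73.309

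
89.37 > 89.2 True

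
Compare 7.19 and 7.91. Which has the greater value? 7.91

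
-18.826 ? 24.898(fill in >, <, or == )<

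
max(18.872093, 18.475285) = 18.872093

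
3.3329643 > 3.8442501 False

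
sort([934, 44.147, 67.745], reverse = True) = [934, 67.745, 44.147]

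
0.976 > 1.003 False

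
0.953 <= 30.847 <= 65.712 True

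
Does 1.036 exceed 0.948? Yes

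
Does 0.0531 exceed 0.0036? Yes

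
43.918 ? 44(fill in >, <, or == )<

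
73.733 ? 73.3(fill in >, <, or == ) >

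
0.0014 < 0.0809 True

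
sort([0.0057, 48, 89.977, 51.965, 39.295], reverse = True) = [89.977, 51.965, 48, 39.295, 0.0057]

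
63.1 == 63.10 True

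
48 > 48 False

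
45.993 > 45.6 True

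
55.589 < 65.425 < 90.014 True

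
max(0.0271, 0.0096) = 0.0271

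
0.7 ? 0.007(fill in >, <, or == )>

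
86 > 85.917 True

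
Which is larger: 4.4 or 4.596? 4.596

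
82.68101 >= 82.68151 False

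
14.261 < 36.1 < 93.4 True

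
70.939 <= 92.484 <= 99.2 True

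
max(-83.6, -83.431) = -83.431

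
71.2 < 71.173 False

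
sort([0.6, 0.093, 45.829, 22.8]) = [0.093, 0.6, 22.8, 45.829]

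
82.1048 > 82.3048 False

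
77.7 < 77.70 False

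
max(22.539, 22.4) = 22.539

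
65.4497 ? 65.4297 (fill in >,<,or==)>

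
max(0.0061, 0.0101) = 0.0101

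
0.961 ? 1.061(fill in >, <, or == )<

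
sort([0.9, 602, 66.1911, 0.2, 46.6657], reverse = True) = [602, 66.1911, 46.6657, 0.9, 0.2]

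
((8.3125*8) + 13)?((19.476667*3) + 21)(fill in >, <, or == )>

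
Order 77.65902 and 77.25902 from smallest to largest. 77.25902, 77.65902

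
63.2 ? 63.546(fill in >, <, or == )<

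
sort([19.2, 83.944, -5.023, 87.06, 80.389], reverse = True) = [87.06, 83.944, 80.389, 19.2, -5.023]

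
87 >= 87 True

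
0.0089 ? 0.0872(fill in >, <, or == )<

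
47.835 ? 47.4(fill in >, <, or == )>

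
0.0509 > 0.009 True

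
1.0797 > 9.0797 False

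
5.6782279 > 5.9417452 False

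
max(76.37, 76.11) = 76.37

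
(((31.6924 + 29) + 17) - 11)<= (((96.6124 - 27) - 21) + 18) False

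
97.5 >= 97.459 True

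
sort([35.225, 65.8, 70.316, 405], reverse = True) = [405, 70.316, 65.8, 35.225]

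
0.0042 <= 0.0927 True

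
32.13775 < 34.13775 True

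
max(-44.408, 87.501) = 87.501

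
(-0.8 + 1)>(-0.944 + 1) True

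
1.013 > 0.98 True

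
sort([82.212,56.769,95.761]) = [56.769,82.212,95.761]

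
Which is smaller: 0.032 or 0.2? 0.032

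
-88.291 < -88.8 False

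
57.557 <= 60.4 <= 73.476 True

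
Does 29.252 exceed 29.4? No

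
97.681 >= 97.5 True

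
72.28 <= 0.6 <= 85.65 False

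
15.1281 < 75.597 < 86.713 True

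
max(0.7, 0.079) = 0.7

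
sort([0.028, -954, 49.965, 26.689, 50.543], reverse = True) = [50.543, 49.965, 26.689, 0.028, -954]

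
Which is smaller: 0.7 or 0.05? 0.05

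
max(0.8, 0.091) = 0.8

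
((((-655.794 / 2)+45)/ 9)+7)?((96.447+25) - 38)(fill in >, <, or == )<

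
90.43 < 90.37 False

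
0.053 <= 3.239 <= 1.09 False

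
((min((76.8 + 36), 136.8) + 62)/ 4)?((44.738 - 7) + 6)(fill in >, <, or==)<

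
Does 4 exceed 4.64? No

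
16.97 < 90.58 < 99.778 True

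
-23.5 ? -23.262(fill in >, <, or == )<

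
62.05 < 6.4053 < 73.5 False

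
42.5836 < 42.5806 False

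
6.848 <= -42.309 False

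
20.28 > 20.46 False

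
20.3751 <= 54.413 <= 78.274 True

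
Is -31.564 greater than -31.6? Yes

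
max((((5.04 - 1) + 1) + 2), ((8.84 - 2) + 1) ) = 7.84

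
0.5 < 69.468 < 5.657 False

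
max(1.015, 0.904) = 1.015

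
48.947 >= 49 False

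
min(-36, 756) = -36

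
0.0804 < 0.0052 False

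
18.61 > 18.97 False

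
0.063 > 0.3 False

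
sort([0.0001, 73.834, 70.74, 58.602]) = [0.0001, 58.602, 70.74, 73.834]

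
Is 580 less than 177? No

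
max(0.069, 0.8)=0.8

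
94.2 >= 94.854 False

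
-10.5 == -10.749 False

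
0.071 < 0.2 True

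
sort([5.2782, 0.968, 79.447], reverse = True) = [79.447, 5.2782, 0.968]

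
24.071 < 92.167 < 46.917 False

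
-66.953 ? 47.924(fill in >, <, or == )<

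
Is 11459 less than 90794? Yes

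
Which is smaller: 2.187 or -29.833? -29.833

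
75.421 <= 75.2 False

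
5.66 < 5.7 True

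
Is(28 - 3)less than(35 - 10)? No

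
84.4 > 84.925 False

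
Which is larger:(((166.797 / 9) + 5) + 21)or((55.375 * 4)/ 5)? (((166.797 / 9) + 5) + 21)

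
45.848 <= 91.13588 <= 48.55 False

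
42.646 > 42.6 True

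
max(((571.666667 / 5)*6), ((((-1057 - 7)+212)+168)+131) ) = 686.0000004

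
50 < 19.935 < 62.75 False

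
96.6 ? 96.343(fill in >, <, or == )>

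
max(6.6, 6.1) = 6.6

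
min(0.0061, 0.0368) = 0.0061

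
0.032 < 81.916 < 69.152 False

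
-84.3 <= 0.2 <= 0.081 False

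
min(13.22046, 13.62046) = 13.22046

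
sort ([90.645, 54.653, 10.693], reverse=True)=[90.645, 54.653, 10.693]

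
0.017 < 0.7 True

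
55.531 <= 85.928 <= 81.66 False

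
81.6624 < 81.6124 False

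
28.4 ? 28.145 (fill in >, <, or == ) >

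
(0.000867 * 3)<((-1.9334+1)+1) True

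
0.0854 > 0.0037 True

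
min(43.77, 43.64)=43.64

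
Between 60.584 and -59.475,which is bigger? 60.584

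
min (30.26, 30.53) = 30.26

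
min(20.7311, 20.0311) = 20.0311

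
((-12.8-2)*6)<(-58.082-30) True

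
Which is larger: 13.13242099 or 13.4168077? 13.4168077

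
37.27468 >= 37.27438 True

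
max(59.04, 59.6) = 59.6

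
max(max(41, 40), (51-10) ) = 41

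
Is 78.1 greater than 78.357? No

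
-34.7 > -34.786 True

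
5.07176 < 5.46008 True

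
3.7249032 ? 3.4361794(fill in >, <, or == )>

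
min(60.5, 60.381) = 60.381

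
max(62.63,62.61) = 62.63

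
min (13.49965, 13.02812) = 13.02812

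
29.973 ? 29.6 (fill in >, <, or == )>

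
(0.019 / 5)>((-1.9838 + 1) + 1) False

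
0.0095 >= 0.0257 False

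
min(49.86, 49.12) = 49.12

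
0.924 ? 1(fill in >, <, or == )<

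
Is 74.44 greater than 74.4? Yes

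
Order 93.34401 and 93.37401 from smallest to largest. 93.34401, 93.37401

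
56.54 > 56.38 True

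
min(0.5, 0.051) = 0.051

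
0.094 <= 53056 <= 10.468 False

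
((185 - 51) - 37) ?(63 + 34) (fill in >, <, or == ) ==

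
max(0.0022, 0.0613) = 0.0613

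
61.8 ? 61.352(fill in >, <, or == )>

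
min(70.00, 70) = 70.00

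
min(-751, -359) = -751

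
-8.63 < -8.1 True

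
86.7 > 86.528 True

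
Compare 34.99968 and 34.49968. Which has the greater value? 34.99968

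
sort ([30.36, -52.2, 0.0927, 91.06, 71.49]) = [-52.2, 0.0927, 30.36, 71.49, 91.06]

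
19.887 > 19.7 True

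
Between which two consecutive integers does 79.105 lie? 79 and 80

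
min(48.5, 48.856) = 48.5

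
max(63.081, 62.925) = 63.081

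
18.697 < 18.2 False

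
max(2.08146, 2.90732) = 2.90732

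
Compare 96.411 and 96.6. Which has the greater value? 96.6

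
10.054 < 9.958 False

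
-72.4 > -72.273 False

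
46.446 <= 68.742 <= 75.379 True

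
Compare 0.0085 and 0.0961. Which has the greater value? 0.0961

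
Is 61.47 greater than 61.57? No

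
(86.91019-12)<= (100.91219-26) True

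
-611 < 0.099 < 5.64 True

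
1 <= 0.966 False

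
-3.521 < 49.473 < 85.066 True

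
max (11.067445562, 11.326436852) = 11.326436852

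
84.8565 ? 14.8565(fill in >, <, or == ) >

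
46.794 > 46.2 True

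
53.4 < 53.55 True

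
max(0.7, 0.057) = 0.7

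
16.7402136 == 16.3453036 False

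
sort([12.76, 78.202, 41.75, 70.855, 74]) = [12.76, 41.75, 70.855, 74, 78.202]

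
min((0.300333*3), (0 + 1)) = 0.900999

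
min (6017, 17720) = 6017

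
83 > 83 False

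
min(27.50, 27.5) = 27.50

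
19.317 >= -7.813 True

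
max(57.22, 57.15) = 57.22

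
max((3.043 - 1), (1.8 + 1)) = 2.8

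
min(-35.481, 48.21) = -35.481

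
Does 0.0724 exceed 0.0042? Yes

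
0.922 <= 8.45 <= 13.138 True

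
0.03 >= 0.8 False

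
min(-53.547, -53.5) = -53.547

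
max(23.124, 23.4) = 23.4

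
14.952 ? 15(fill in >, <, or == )<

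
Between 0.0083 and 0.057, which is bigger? 0.057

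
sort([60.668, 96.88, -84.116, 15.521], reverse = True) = [96.88, 60.668, 15.521, -84.116]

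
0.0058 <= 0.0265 True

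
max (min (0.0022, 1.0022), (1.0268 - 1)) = 0.0268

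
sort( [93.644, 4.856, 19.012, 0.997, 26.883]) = [0.997, 4.856, 19.012, 26.883, 93.644]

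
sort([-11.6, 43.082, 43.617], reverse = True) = [43.617, 43.082, -11.6]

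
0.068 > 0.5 False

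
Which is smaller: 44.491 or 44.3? 44.3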